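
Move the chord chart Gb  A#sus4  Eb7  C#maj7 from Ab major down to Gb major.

Fb G#sus4 Db7 Bmaj7

Ab major down to Gb major is a major second; each chord root moves by that interval while the quality stays the same.
Gb: root Gb down a major second → Fb, giving Fb.
A#sus4: root A# down a major second → G#, giving G#sus4.
Eb7: root Eb down a major second → Db, giving Db7.
C#maj7: root C# down a major second → B, giving Bmaj7.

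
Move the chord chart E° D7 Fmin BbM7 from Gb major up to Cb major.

A° G7 Bbmin EbM7

Gb major up to Cb major is a perfect fourth; each chord root moves by that interval while the quality stays the same.
E°: root E up a perfect fourth → A, giving A°.
D7: root D up a perfect fourth → G, giving G7.
Fmin: root F up a perfect fourth → Bb, giving Bbmin.
BbM7: root Bb up a perfect fourth → Eb, giving EbM7.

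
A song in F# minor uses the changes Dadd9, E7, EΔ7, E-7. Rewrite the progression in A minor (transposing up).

Fadd9 G7 GΔ7 G-7

F# minor up to A minor is a minor third; each chord root moves by that interval while the quality stays the same.
Dadd9: root D up a minor third → F, giving Fadd9.
E7: root E up a minor third → G, giving G7.
EΔ7: root E up a minor third → G, giving GΔ7.
E-7: root E up a minor third → G, giving G-7.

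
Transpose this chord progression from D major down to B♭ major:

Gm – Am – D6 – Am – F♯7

Ebm Fm Bb6 Fm D7

D major down to B♭ major is a major third; each chord root moves by that interval while the quality stays the same.
Gm: root G down a major third → Eb, giving Ebm.
Am: root A down a major third → F, giving Fm.
D6: root D down a major third → Bb, giving Bb6.
Am: root A down a major third → F, giving Fm.
F♯7: root F♯ down a major third → D, giving D7.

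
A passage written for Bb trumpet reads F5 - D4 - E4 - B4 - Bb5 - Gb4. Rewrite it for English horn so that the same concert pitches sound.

Bb5 G4 A4 E5 Eb6 Cb5

First find concert pitch: the Bb trumpet sounds a major second below written, so F5 D4 E4 B4 Bb5 Gb4 sounds Eb5 C4 D4 A4 Ab5 Fb4.
Then write for English horn: it sounds a perfect fifth below written, so the part must be a perfect fifth above concert.
Eb5 → Bb5
C4 → G4
D4 → A4
A4 → E5
Ab5 → Eb6
Fb4 → Cb5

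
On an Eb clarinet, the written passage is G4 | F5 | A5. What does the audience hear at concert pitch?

Bb4 Ab5 C6

Written C4 on the Eb clarinet sounds as Eb4, a minor third higher; apply that shift to every note.
G4 becomes Bb4
F5 becomes Ab5
A5 becomes C6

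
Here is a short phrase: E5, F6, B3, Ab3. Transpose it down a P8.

E5 gives E4
F6 gives F5
B3 gives B2
Ab3 gives Ab2

E4 F5 B2 Ab2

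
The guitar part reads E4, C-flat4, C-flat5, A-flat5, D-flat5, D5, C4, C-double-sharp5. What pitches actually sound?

E3 Cb3 Cb4 Ab4 Db4 D4 C3 C##4

The guitar sounds a perfect octave below written, so transpose each written note down a perfect octave.
E4 gives E3
Cb4 gives Cb3
Cb5 gives Cb4
Ab5 gives Ab4
Db5 gives Db4
D5 gives D4
C4 gives C3
C##5 gives C##4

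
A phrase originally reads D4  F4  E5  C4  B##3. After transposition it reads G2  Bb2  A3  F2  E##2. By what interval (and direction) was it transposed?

down a perfect twelfth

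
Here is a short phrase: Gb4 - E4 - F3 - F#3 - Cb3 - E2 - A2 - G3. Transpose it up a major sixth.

Eb5 C#5 D4 D#4 Ab3 C#3 F#3 E4

Gb4 up a major sixth is Eb5.
A major sixth up from E4 gives C#5.
F3 up a major sixth is D4.
F#3 up a major sixth is D#4.
A major sixth up from Cb3 gives Ab3.
E2 up a major sixth is C#3.
A2: a sixth up reaches F, and 9 semitones makes it F#3.
A major sixth up from G3 gives E4.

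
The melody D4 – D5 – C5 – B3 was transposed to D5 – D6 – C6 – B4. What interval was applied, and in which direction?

Take the first pair: D4 → D5. D to D spans 8 letter names, so the interval is some kind of octave.
D4 to D5 is 12 semitones, which makes it a perfect octave; the second version is higher, so the direction is up.
Checking another pair — B3 → B4 — gives the same interval.

up a perfect octave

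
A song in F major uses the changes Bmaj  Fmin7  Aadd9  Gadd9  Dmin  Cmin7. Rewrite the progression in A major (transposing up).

F major up to A major is a major third; each chord root moves by that interval while the quality stays the same.
Bmaj: root B up a major third → D#, giving D#maj.
Fmin7: root F up a major third → A, giving Amin7.
Aadd9: root A up a major third → C#, giving C#add9.
Gadd9: root G up a major third → B, giving Badd9.
Dmin: root D up a major third → F#, giving F#min.
Cmin7: root C up a major third → E, giving Emin7.

D#maj Amin7 C#add9 Badd9 F#min Emin7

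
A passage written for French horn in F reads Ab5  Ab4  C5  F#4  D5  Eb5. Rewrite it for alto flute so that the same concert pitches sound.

Gb5 Gb4 Bb4 E4 C5 Db5

First find concert pitch: the French horn in F sounds a perfect fifth below written, so Ab5 Ab4 C5 F#4 D5 Eb5 sounds Db5 Db4 F4 B3 G4 Ab4.
Then write for alto flute: it sounds a perfect fourth below written, so the part must be a perfect fourth above concert.
Db5 → Gb5
Db4 → Gb4
F4 → Bb4
B3 → E4
G4 → C5
Ab4 → Db5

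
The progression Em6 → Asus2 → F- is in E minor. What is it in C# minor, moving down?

C#m6 F#sus2 D-

E minor down to C# minor is a minor third; each chord root moves by that interval while the quality stays the same.
Em6: root E down a minor third → C#, giving C#m6.
Asus2: root A down a minor third → F#, giving F#sus2.
F-: root F down a minor third → D, giving D-.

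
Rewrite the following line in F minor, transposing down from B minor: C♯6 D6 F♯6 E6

G5 Ab5 C6 Bb5

From B down to F is an augmented fourth; apply that to each pitch.
C#6 gives G5
D6 gives Ab5
F#6 gives C6
E6 gives Bb5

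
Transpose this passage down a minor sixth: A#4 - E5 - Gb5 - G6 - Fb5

C##4 G#4 Bb4 B5 Ab4

A#4 becomes C##4
E5 becomes G#4
Gb5 becomes Bb4
G6 becomes B5
Fb5 becomes Ab4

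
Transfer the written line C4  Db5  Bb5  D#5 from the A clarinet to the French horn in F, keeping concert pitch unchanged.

First find concert pitch: the A clarinet sounds a minor third below written, so C4 Db5 Bb5 D#5 sounds A3 Bb4 G5 B#4.
Then write for French horn in F: it sounds a perfect fifth below written, so the part must be a perfect fifth above concert.
A3 → E4
Bb4 → F5
G5 → D6
B#4 → F##5

E4 F5 D6 F##5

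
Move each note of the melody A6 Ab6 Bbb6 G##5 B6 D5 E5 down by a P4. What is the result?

A6 gives E6
Ab6 gives Eb6
Bbb6 gives Fb6
G##5 gives D##5
B6 gives F#6
D5 gives A4
E5 gives B4

E6 Eb6 Fb6 D##5 F#6 A4 B4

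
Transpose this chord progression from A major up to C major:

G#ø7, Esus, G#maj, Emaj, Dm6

A major up to C major is a minor third; each chord root moves by that interval while the quality stays the same.
G#ø7: root G# up a minor third → B, giving Bø7.
Esus: root E up a minor third → G, giving Gsus.
G#maj: root G# up a minor third → B, giving Bmaj.
Emaj: root E up a minor third → G, giving Gmaj.
Dm6: root D up a minor third → F, giving Fm6.

Bø7 Gsus Bmaj Gmaj Fm6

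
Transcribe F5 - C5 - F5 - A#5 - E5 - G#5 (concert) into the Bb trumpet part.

G5 D5 G5 B#5 F#5 A#5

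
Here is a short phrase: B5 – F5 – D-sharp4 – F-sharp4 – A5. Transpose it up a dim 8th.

Bb6 Fb6 D5 F5 Ab6

B5 up a diminished octave is Bb6.
F5: an octave up reaches F, and 11 semitones makes it Fb6.
D#4: an octave up reaches D, and 11 semitones makes it D5.
F#4: an octave up reaches F, and 11 semitones makes it F5.
A5: an octave up reaches A, and 11 semitones makes it Ab6.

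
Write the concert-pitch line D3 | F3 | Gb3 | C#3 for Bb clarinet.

E3 G3 Ab3 D#3

The Bb clarinet sounds a major second below written, so the written part must be a major second above concert — transpose each note up.
D3 → E3
F3 → G3
Gb3 → Ab3
C#3 → D#3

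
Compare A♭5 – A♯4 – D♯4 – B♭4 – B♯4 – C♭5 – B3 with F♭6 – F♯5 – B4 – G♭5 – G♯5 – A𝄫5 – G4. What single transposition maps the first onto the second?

From Ab5 to Fb6 is 6 letter names — a sixth of some quality.
Ab5 to Fb6 is 8 semitones, which makes it a minor sixth; the second version is higher, so the direction is up.
Checking another pair — B3 → G4 — gives the same interval.

up a minor sixth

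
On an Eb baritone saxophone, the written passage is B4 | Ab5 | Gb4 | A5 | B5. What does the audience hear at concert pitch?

D3 Cb4 Bbb2 C4 D4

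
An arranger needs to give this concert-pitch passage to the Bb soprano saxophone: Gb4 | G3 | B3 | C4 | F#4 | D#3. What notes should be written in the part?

Ab4 A3 C#4 D4 G#4 E#3

Written C4 sounds as Bb3 on the Bb soprano saxophone, so concert pitches are written a major second up.
Gb4 → Ab4
G3 → A3
B3 → C#4
C4 → D4
F#4 → G#4
D#3 → E#3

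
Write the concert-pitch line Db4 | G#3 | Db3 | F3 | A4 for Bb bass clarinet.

Eb5 A#4 Eb4 G4 B5

The Bb bass clarinet sounds a major ninth below written, so the written part must be a major ninth above concert — transpose each note up.
Db4 -> Eb5
G#3 -> A#4
Db3 -> Eb4
F3 -> G4
A4 -> B5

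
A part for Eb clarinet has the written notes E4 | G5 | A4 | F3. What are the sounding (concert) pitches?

Written C4 on the Eb clarinet sounds as Eb4, a minor third higher; apply that shift to every note.
E4 -> G4
G5 -> Bb5
A4 -> C5
F3 -> Ab3

G4 Bb5 C5 Ab3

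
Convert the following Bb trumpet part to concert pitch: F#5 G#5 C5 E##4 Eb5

E5 F#5 Bb4 D##4 Db5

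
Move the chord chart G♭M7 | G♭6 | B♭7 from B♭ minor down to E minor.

B♭ minor down to E minor is a diminished fifth; each chord root moves by that interval while the quality stays the same.
G♭M7: root G♭ down a diminished fifth → C, giving CM7.
G♭6: root G♭ down a diminished fifth → C, giving C6.
B♭7: root B♭ down a diminished fifth → E, giving E7.

CM7 C6 E7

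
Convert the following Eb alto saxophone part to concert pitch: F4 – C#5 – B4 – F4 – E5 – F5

Ab3 E4 D4 Ab3 G4 Ab4

Written C4 on the Eb alto saxophone sounds as Eb3, a major sixth lower; apply that shift to every note.
F4 -> Ab3
C#5 -> E4
B4 -> D4
F4 -> Ab3
E5 -> G4
F5 -> Ab4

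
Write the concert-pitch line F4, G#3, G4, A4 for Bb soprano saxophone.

G4 A#3 A4 B4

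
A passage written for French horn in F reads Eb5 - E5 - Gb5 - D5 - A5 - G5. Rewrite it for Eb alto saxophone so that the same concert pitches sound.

First find concert pitch: the French horn in F sounds a perfect fifth below written, so Eb5 E5 Gb5 D5 A5 G5 sounds Ab4 A4 Cb5 G4 D5 C5.
Then write for Eb alto saxophone: it sounds a major sixth below written, so the part must be a major sixth above concert.
Ab4 → F5
A4 → F#5
Cb5 → Ab5
G4 → E5
D5 → B5
C5 → A5

F5 F#5 Ab5 E5 B5 A5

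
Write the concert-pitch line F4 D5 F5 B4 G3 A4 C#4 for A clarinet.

The A clarinet sounds a minor third below written, so the written part must be a minor third above concert — transpose each note up.
F4 becomes Ab4
D5 becomes F5
F5 becomes Ab5
B4 becomes D5
G3 becomes Bb3
A4 becomes C5
C#4 becomes E4

Ab4 F5 Ab5 D5 Bb3 C5 E4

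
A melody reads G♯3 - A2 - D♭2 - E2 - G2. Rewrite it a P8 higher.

G#3 up a perfect octave is G#4.
A2: an octave up reaches A, and 12 semitones makes it A3.
Db2: an octave up reaches D, and 12 semitones makes it Db3.
E2: an octave up reaches E, and 12 semitones makes it E3.
G2: an octave up reaches G, and 12 semitones makes it G3.

G#4 A3 Db3 E3 G3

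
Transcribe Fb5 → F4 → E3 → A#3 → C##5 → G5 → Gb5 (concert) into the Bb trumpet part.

Gb5 G4 F#3 B#3 D##5 A5 Ab5

The Bb trumpet sounds a major second below written, so the written part must be a major second above concert — transpose each note up.
Fb5 to Gb5
F4 to G4
E3 to F#3
A#3 to B#3
C##5 to D##5
G5 to A5
Gb5 to Ab5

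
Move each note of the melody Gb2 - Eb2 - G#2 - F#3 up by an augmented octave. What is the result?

G3 E3 G##3 F##4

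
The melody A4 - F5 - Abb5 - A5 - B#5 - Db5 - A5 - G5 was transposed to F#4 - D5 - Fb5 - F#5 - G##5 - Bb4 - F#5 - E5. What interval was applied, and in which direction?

From A4 to F#4 is 3 letter names — a third of some quality.
F#4 to A4 is 3 semitones, which makes it a minor third; the second version is lower, so the direction is down.
Checking another pair — G5 → E5 — gives the same interval.

down a minor third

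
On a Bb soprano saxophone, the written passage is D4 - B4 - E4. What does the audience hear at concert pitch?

C4 A4 D4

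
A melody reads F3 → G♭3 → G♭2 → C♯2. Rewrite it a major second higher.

F3 becomes G3
Gb3 becomes Ab3
Gb2 becomes Ab2
C#2 becomes D#2

G3 Ab3 Ab2 D#2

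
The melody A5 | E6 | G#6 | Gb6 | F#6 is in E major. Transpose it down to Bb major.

From E down to Bb is an augmented fourth; apply that to each pitch.
A5 → Eb5
E6 → Bb5
G#6 → D6
Gb6 → Dbb6
F#6 → C6

Eb5 Bb5 D6 Dbb6 C6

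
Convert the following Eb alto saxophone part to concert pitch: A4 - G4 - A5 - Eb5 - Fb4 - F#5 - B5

The Eb alto saxophone sounds a major sixth below written, so transpose each written note down a major sixth.
A4 becomes C4
G4 becomes Bb3
A5 becomes C5
Eb5 becomes Gb4
Fb4 becomes Abb3
F#5 becomes A4
B5 becomes D5

C4 Bb3 C5 Gb4 Abb3 A4 D5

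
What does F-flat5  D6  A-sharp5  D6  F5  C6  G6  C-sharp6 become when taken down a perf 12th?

Bbb3 G4 D#4 G4 Bb3 F4 C5 F#4

Fb5 becomes Bbb3
D6 becomes G4
A#5 becomes D#4
D6 becomes G4
F5 becomes Bb3
C6 becomes F4
G6 becomes C5
C#6 becomes F#4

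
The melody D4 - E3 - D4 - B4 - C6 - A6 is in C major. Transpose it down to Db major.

C major to Db major down is a major seventh, so every note moves down by that interval.
D4 becomes Eb3
E3 becomes F2
D4 becomes Eb3
B4 becomes C4
C6 becomes Db5
A6 becomes Bb5

Eb3 F2 Eb3 C4 Db5 Bb5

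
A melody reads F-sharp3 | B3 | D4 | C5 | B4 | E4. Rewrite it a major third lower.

F#3 to D3
B3 to G3
D4 to Bb3
C5 to Ab4
B4 to G4
E4 to C4

D3 G3 Bb3 Ab4 G4 C4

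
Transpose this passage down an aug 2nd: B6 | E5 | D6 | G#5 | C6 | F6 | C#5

Ab6 Db5 Cb6 F5 Bbb5 Ebb6 Bb4

An augmented second down from B6 gives Ab6.
An augmented second down from E5 gives Db5.
D6: a second down reaches C, and 3 semitones makes it Cb6.
An augmented second down from G#5 gives F5.
An augmented second down from C6 gives Bbb5.
F6: a second down reaches E, and 3 semitones makes it Ebb6.
C#5 down an augmented second is Bb4.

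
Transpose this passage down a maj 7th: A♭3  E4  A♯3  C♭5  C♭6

A major seventh down from Ab3 gives Bbb2.
E4: a seventh down reaches F, and 11 semitones makes it F3.
A#3 down a major seventh is B2.
Cb5: a seventh down reaches D, and 11 semitones makes it Dbb4.
Cb6: a seventh down reaches D, and 11 semitones makes it Dbb5.

Bbb2 F3 B2 Dbb4 Dbb5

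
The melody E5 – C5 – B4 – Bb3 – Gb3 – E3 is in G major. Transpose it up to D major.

B5 G5 F#5 F4 Db4 B3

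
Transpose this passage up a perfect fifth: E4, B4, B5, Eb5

B4 F#5 F#6 Bb5

E4 to B4
B4 to F#5
B5 to F#6
Eb5 to Bb5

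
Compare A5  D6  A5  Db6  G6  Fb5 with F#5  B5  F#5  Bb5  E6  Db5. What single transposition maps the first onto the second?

down a minor third

Take the first pair: A5 → F#5. A to F spans 3 letter names, so the interval is some kind of third.
F#5 to A5 is 3 semitones, which makes it a minor third; the second version is lower, so the direction is down.
Checking another pair — Fb5 → Db5 — gives the same interval.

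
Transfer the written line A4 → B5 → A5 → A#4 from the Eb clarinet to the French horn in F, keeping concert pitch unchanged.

G5 A6 G6 G#5

First find concert pitch: the Eb clarinet sounds a minor third above written, so A4 B5 A5 A#4 sounds C5 D6 C6 C#5.
Then write for French horn in F: it sounds a perfect fifth below written, so the part must be a perfect fifth above concert.
C5 → G5
D6 → A6
C6 → G6
C#5 → G#5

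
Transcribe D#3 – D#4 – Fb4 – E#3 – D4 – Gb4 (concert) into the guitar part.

D#4 D#5 Fb5 E#4 D5 Gb5

The guitar sounds a perfect octave below written, so the written part must be a perfect octave above concert — transpose each note up.
D#3 -> D#4
D#4 -> D#5
Fb4 -> Fb5
E#3 -> E#4
D4 -> D5
Gb4 -> Gb5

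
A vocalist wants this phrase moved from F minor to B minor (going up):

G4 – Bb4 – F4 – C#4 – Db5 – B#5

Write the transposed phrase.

From F up to B is an augmented fourth; apply that to each pitch.
G4 becomes C#5
Bb4 becomes E5
F4 becomes B4
C#4 becomes F##4
Db5 becomes G5
B#5 becomes E##6

C#5 E5 B4 F##4 G5 E##6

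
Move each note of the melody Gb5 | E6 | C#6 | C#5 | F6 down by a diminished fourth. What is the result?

Gb5 down a diminished fourth is D5.
A diminished fourth down from E6 gives B#5.
C#6 down a diminished fourth is G##5.
A diminished fourth down from C#5 gives G##4.
F6: a fourth down reaches C, and 4 semitones makes it C#6.

D5 B#5 G##5 G##4 C#6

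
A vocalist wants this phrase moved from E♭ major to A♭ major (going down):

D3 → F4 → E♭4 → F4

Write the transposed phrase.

From E♭ down to A♭ is a perfect fifth; apply that to each pitch.
D3 -> G2
F4 -> Bb3
Eb4 -> Ab3
F4 -> Bb3

G2 Bb3 Ab3 Bb3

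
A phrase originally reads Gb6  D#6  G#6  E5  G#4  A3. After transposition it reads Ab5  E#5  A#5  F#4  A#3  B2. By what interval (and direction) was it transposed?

down a minor seventh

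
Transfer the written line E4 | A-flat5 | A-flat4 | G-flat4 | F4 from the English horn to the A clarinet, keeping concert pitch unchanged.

First find concert pitch: the English horn sounds a perfect fifth below written, so E4 A-flat5 A-flat4 G-flat4 F4 sounds A3 Db5 Db4 Cb4 Bb3.
Then write for A clarinet: it sounds a minor third below written, so the part must be a minor third above concert.
A3 → C4
Db5 → Fb5
Db4 → Fb4
Cb4 → Ebb4
Bb3 → Db4

C4 Fb5 Fb4 Ebb4 Db4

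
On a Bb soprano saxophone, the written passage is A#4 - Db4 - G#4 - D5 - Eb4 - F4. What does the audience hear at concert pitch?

The Bb soprano saxophone sounds a major second below written, so transpose each written note down a major second.
A#4 to G#4
Db4 to Cb4
G#4 to F#4
D5 to C5
Eb4 to Db4
F4 to Eb4

G#4 Cb4 F#4 C5 Db4 Eb4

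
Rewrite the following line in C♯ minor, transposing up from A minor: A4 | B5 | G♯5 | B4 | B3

C#5 D#6 B#5 D#5 D#4

From A up to C♯ is a major third; apply that to each pitch.
A4 to C#5
B5 to D#6
G#5 to B#5
B4 to D#5
B3 to D#4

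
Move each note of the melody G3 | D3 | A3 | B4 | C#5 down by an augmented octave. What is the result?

Gb2 Db2 Ab2 Bb3 C4

G3 -> Gb2
D3 -> Db2
A3 -> Ab2
B4 -> Bb3
C#5 -> C4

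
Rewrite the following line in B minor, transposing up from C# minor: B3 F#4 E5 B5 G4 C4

C# minor to B minor up is a minor seventh, so every note moves up by that interval.
B3 gives A4
F#4 gives E5
E5 gives D6
B5 gives A6
G4 gives F5
C4 gives Bb4

A4 E5 D6 A6 F5 Bb4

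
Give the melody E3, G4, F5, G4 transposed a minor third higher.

G3 Bb4 Ab5 Bb4

E3 up a minor third is G3.
G4: a third up reaches B, and 3 semitones makes it Bb4.
F5 up a minor third is Ab5.
A minor third up from G4 gives Bb4.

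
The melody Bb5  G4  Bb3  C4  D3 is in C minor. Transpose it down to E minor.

D5 B3 D3 E3 F#2

C minor to E minor down is a minor sixth, so every note moves down by that interval.
Bb5 → D5
G4 → B3
Bb3 → D3
C4 → E3
D3 → F#2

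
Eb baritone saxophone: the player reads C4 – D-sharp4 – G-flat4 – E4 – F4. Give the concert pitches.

Written C4 on the Eb baritone saxophone sounds as Eb2, a major thirteenth lower; apply that shift to every note.
C4 to Eb2
D#4 to F#2
Gb4 to Bbb2
E4 to G2
F4 to Ab2

Eb2 F#2 Bbb2 G2 Ab2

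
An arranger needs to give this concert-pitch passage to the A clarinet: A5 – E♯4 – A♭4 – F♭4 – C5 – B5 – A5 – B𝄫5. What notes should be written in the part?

C6 G#4 Cb5 Abb4 Eb5 D6 C6 Dbb6

Written C4 sounds as A3 on the A clarinet, so concert pitches are written a minor third up.
A5 gives C6
E#4 gives G#4
Ab4 gives Cb5
Fb4 gives Abb4
C5 gives Eb5
B5 gives D6
A5 gives C6
Bbb5 gives Dbb6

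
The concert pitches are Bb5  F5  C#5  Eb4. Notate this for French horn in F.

The French horn in F sounds a perfect fifth below written, so the written part must be a perfect fifth above concert — transpose each note up.
Bb5 -> F6
F5 -> C6
C#5 -> G#5
Eb4 -> Bb4

F6 C6 G#5 Bb4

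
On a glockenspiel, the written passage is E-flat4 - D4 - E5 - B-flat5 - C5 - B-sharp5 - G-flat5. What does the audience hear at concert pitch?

The glockenspiel sounds a perfect fifteenth above written, so transpose each written note up a perfect fifteenth.
Eb4 -> Eb6
D4 -> D6
E5 -> E7
Bb5 -> Bb7
C5 -> C7
B#5 -> B#7
Gb5 -> Gb7

Eb6 D6 E7 Bb7 C7 B#7 Gb7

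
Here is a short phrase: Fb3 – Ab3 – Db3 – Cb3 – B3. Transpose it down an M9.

Ebb2 Gb2 Cb2 Bbb1 A2

A major ninth down from Fb3 gives Ebb2.
Ab3 down a major ninth is Gb2.
Db3: a ninth down reaches C, and 14 semitones makes it Cb2.
Cb3: a ninth down reaches B, and 14 semitones makes it Bbb1.
B3 down a major ninth is A2.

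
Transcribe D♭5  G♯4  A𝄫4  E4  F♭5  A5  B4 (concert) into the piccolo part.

Written C4 sounds as C5 on the piccolo, so concert pitches are written a perfect octave down.
Db5 becomes Db4
G#4 becomes G#3
Abb4 becomes Abb3
E4 becomes E3
Fb5 becomes Fb4
A5 becomes A4
B4 becomes B3

Db4 G#3 Abb3 E3 Fb4 A4 B3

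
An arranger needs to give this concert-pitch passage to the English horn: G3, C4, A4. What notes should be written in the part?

D4 G4 E5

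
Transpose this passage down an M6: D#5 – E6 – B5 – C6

F#4 G5 D5 Eb5

A major sixth down from D#5 gives F#4.
E6: a sixth down reaches G, and 9 semitones makes it G5.
A major sixth down from B5 gives D5.
A major sixth down from C6 gives Eb5.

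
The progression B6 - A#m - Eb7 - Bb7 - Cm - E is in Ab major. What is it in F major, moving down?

Ab major down to F major is a minor third; each chord root moves by that interval while the quality stays the same.
B6: root B down a minor third → G#, giving G#6.
A#m: root A# down a minor third → F##, giving F##m.
Eb7: root Eb down a minor third → C, giving C7.
Bb7: root Bb down a minor third → G, giving G7.
Cm: root C down a minor third → A, giving Am.
E: root E down a minor third → C#, giving C#.

G#6 F##m C7 G7 Am C#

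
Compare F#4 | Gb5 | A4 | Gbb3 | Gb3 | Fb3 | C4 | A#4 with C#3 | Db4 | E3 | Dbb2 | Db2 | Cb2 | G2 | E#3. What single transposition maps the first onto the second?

From F#4 to C#3 is 11 letter names — an eleventh of some quality.
C#3 to F#4 is 17 semitones, which makes it a perfect eleventh; the second version is lower, so the direction is down.
Checking another pair — A#4 → E#3 — gives the same interval.

down a perfect eleventh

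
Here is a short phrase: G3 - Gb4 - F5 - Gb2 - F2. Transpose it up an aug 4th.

C#4 C5 B5 C3 B2

An augmented fourth up from G3 gives C#4.
An augmented fourth up from Gb4 gives C5.
F5: a fourth up reaches B, and 6 semitones makes it B5.
Gb2: a fourth up reaches C, and 6 semitones makes it C3.
F2: a fourth up reaches B, and 6 semitones makes it B2.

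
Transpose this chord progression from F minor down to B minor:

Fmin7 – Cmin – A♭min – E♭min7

Bmin7 F#min Dmin Amin7

F minor down to B minor is a diminished fifth; each chord root moves by that interval while the quality stays the same.
Fmin7: root F down a diminished fifth → B, giving Bmin7.
Cmin: root C down a diminished fifth → F#, giving F#min.
A♭min: root A♭ down a diminished fifth → D, giving Dmin.
E♭min7: root E♭ down a diminished fifth → A, giving Amin7.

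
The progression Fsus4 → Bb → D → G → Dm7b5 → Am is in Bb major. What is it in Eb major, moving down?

Bbsus4 Eb G C Gm7b5 Dm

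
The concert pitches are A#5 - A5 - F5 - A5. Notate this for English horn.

Written C4 sounds as F3 on the English horn, so concert pitches are written a perfect fifth up.
A#5 gives E#6
A5 gives E6
F5 gives C6
A5 gives E6

E#6 E6 C6 E6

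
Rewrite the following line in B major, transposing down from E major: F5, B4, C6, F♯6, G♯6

C5 F#4 G5 C#6 D#6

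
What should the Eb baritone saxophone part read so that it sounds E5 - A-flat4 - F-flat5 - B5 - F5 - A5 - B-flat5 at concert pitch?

C#7 F6 Db7 G#7 D7 F#7 G7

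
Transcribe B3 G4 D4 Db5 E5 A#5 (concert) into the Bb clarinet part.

C#4 A4 E4 Eb5 F#5 B#5

The Bb clarinet sounds a major second below written, so the written part must be a major second above concert — transpose each note up.
B3 to C#4
G4 to A4
D4 to E4
Db5 to Eb5
E5 to F#5
A#5 to B#5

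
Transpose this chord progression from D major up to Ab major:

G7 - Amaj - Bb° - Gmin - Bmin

Db7 Ebmaj Fb° Dbmin Fmin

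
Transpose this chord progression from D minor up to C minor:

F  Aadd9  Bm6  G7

D minor up to C minor is a minor seventh; each chord root moves by that interval while the quality stays the same.
F: root F up a minor seventh → Eb, giving Eb.
Aadd9: root A up a minor seventh → G, giving Gadd9.
Bm6: root B up a minor seventh → A, giving Am6.
G7: root G up a minor seventh → F, giving F7.

Eb Gadd9 Am6 F7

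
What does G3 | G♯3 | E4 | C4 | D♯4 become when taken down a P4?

G3 → D3
G#3 → D#3
E4 → B3
C4 → G3
D#4 → A#3

D3 D#3 B3 G3 A#3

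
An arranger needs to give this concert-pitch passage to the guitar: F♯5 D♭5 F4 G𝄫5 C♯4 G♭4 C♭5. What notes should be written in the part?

F#6 Db6 F5 Gbb6 C#5 Gb5 Cb6

Written C4 sounds as C3 on the guitar, so concert pitches are written a perfect octave up.
F#5 to F#6
Db5 to Db6
F4 to F5
Gbb5 to Gbb6
C#4 to C#5
Gb4 to Gb5
Cb5 to Cb6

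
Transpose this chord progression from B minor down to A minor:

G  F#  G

B minor down to A minor is a major second; each chord root moves by that interval while the quality stays the same.
G: root G down a major second → F, giving F.
F#: root F# down a major second → E, giving E.
G: root G down a major second → F, giving F.

F E F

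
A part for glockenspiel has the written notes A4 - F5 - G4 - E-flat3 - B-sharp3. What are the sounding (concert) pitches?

The glockenspiel sounds a perfect fifteenth above written, so transpose each written note up a perfect fifteenth.
A4 gives A6
F5 gives F7
G4 gives G6
Eb3 gives Eb5
B#3 gives B#5

A6 F7 G6 Eb5 B#5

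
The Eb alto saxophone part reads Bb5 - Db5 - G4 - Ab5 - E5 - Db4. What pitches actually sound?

Db5 Fb4 Bb3 Cb5 G4 Fb3

Written C4 on the Eb alto saxophone sounds as Eb3, a major sixth lower; apply that shift to every note.
Bb5 becomes Db5
Db5 becomes Fb4
G4 becomes Bb3
Ab5 becomes Cb5
E5 becomes G4
Db4 becomes Fb3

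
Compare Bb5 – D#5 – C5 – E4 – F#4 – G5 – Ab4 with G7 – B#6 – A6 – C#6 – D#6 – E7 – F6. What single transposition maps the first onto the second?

up a major thirteenth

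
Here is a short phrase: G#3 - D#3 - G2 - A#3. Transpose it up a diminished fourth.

G#3 gives C4
D#3 gives G3
G2 gives Cb3
A#3 gives D4

C4 G3 Cb3 D4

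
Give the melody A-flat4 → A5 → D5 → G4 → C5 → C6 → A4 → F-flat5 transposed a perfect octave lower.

Ab4 down a perfect octave is Ab3.
A5 down a perfect octave is A4.
D5: an octave down reaches D, and 12 semitones makes it D4.
G4: an octave down reaches G, and 12 semitones makes it G3.
C5 down a perfect octave is C4.
C6 down a perfect octave is C5.
A4 down a perfect octave is A3.
Fb5 down a perfect octave is Fb4.

Ab3 A4 D4 G3 C4 C5 A3 Fb4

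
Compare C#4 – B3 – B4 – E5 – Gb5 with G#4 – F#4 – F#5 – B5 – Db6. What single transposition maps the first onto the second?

Take the first pair: C#4 → G#4. C to G spans 5 letter names, so the interval is some kind of fifth.
C#4 to G#4 is 7 semitones, which makes it a perfect fifth; the second version is higher, so the direction is up.
Checking another pair — Gb5 → Db6 — gives the same interval.

up a perfect fifth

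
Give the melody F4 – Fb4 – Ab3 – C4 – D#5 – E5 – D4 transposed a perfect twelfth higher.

C6 Cb6 Eb5 G5 A#6 B6 A5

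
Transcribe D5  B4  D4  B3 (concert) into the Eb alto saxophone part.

B5 G#5 B4 G#4

The Eb alto saxophone sounds a major sixth below written, so the written part must be a major sixth above concert — transpose each note up.
D5 to B5
B4 to G#5
D4 to B4
B3 to G#4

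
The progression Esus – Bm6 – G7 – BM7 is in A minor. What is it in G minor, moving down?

Dsus Am6 F7 AM7

A minor down to G minor is a major second; each chord root moves by that interval while the quality stays the same.
Esus: root E down a major second → D, giving Dsus.
Bm6: root B down a major second → A, giving Am6.
G7: root G down a major second → F, giving F7.
BM7: root B down a major second → A, giving AM7.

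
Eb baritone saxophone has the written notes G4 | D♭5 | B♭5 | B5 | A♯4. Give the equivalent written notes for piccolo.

First find concert pitch: the Eb baritone saxophone sounds a major thirteenth below written, so G4 D♭5 B♭5 B5 A♯4 sounds Bb2 Fb3 Db4 D4 C#3.
Then write for piccolo: it sounds a perfect octave above written, so the part must be a perfect octave below concert.
Bb2 → Bb1
Fb3 → Fb2
Db4 → Db3
D4 → D3
C#3 → C#2

Bb1 Fb2 Db3 D3 C#2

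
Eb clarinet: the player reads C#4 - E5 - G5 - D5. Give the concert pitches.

The Eb clarinet sounds a minor third above written, so transpose each written note up a minor third.
C#4 to E4
E5 to G5
G5 to Bb5
D5 to F5

E4 G5 Bb5 F5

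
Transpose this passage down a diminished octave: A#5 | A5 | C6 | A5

A diminished octave down from A#5 gives A##4.
A5 down a diminished octave is A#4.
C6 down a diminished octave is C#5.
A5 down a diminished octave is A#4.

A##4 A#4 C#5 A#4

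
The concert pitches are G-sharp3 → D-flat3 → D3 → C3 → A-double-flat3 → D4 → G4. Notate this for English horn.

The English horn sounds a perfect fifth below written, so the written part must be a perfect fifth above concert — transpose each note up.
G#3 -> D#4
Db3 -> Ab3
D3 -> A3
C3 -> G3
Abb3 -> Ebb4
D4 -> A4
G4 -> D5

D#4 Ab3 A3 G3 Ebb4 A4 D5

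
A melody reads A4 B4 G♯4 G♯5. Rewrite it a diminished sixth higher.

A4 gives Fb5
B4 gives Gb5
G#4 gives Eb5
G#5 gives Eb6

Fb5 Gb5 Eb5 Eb6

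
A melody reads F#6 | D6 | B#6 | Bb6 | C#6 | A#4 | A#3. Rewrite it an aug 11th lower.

C5 Ab4 F#5 Fb5 G4 E3 E2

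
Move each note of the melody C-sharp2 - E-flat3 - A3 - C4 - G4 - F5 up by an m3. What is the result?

C#2 -> E2
Eb3 -> Gb3
A3 -> C4
C4 -> Eb4
G4 -> Bb4
F5 -> Ab5

E2 Gb3 C4 Eb4 Bb4 Ab5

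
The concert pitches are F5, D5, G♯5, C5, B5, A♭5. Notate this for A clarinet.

Ab5 F5 B5 Eb5 D6 Cb6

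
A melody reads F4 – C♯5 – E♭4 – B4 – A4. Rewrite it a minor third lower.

D4 A#4 C4 G#4 F#4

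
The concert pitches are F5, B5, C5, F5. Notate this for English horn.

C6 F#6 G5 C6

The English horn sounds a perfect fifth below written, so the written part must be a perfect fifth above concert — transpose each note up.
F5 becomes C6
B5 becomes F#6
C5 becomes G5
F5 becomes C6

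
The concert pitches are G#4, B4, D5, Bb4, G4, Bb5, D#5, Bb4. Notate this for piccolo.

Written C4 sounds as C5 on the piccolo, so concert pitches are written a perfect octave down.
G#4 becomes G#3
B4 becomes B3
D5 becomes D4
Bb4 becomes Bb3
G4 becomes G3
Bb5 becomes Bb4
D#5 becomes D#4
Bb4 becomes Bb3

G#3 B3 D4 Bb3 G3 Bb4 D#4 Bb3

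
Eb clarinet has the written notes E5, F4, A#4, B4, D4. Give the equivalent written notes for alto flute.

First find concert pitch: the Eb clarinet sounds a minor third above written, so E5 F4 A#4 B4 D4 sounds G5 Ab4 C#5 D5 F4.
Then write for alto flute: it sounds a perfect fourth below written, so the part must be a perfect fourth above concert.
G5 → C6
Ab4 → Db5
C#5 → F#5
D5 → G5
F4 → Bb4

C6 Db5 F#5 G5 Bb4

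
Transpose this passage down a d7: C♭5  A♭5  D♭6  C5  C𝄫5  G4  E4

D4 B4 E5 D#4 Db4 A#3 F##3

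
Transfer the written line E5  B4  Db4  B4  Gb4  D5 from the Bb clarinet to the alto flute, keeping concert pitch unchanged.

First find concert pitch: the Bb clarinet sounds a major second below written, so E5 B4 Db4 B4 Gb4 D5 sounds D5 A4 Cb4 A4 Fb4 C5.
Then write for alto flute: it sounds a perfect fourth below written, so the part must be a perfect fourth above concert.
D5 → G5
A4 → D5
Cb4 → Fb4
A4 → D5
Fb4 → Bbb4
C5 → F5

G5 D5 Fb4 D5 Bbb4 F5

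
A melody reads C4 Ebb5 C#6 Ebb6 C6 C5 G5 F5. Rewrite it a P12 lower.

F2 Abb3 F#4 Abb4 F4 F3 C4 Bb3

C4 down a perfect twelfth is F2.
A perfect twelfth down from Ebb5 gives Abb3.
C#6: a twelfth down reaches F, and 19 semitones makes it F#4.
A perfect twelfth down from Ebb6 gives Abb4.
C6 down a perfect twelfth is F4.
A perfect twelfth down from C5 gives F3.
G5 down a perfect twelfth is C4.
A perfect twelfth down from F5 gives Bb3.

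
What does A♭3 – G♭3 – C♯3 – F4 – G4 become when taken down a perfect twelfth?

Ab3 -> Db2
Gb3 -> Cb2
C#3 -> F#1
F4 -> Bb2
G4 -> C3

Db2 Cb2 F#1 Bb2 C3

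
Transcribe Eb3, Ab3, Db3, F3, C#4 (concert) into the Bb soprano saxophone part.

F3 Bb3 Eb3 G3 D#4

Written C4 sounds as Bb3 on the Bb soprano saxophone, so concert pitches are written a major second up.
Eb3 -> F3
Ab3 -> Bb3
Db3 -> Eb3
F3 -> G3
C#4 -> D#4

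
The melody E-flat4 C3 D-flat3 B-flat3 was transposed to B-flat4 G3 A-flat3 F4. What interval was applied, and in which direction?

up a perfect fifth

From Eb4 to Bb4 is 5 letter names — a fifth of some quality.
Eb4 to Bb4 is 7 semitones, which makes it a perfect fifth; the second version is higher, so the direction is up.
Checking another pair — Bb3 → F4 — gives the same interval.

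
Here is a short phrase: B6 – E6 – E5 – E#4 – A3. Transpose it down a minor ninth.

A#5 D#5 D#4 D##3 G#2

B6 → A#5
E6 → D#5
E5 → D#4
E#4 → D##3
A3 → G#2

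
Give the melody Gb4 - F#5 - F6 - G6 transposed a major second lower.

Gb4 to Fb4
F#5 to E5
F6 to Eb6
G6 to F6

Fb4 E5 Eb6 F6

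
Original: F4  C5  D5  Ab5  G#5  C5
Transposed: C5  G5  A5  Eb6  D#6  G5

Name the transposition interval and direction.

up a perfect fifth

Take the first pair: F4 → C5. F to C spans 5 letter names, so the interval is some kind of fifth.
F4 to C5 is 7 semitones, which makes it a perfect fifth; the second version is higher, so the direction is up.
Checking another pair — C5 → G5 — gives the same interval.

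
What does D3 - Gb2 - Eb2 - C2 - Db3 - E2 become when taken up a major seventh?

C#4 F3 D3 B2 C4 D#3

D3 up a major seventh is C#4.
Gb2 up a major seventh is F3.
A major seventh up from Eb2 gives D3.
C2: a seventh up reaches B, and 11 semitones makes it B2.
Db3 up a major seventh is C4.
A major seventh up from E2 gives D#3.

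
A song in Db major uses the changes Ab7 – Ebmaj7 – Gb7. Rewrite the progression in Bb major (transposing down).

F7 Cmaj7 Eb7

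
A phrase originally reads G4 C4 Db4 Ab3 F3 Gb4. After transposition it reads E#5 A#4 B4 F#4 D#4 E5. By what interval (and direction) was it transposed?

Take the first pair: G4 → E#5. G to E spans 6 letter names, so the interval is some kind of sixth.
G4 to E#5 is 10 semitones, which makes it an augmented sixth; the second version is higher, so the direction is up.
Checking another pair — Gb4 → E5 — gives the same interval.

up an augmented sixth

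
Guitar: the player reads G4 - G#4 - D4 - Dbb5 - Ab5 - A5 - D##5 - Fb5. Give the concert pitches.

G3 G#3 D3 Dbb4 Ab4 A4 D##4 Fb4

Written C4 on the guitar sounds as C3, a perfect octave lower; apply that shift to every note.
G4 -> G3
G#4 -> G#3
D4 -> D3
Dbb5 -> Dbb4
Ab5 -> Ab4
A5 -> A4
D##5 -> D##4
Fb5 -> Fb4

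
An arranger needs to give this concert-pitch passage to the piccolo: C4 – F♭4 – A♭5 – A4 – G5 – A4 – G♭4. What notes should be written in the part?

C3 Fb3 Ab4 A3 G4 A3 Gb3

The piccolo sounds a perfect octave above written, so the written part must be a perfect octave below concert — transpose each note down.
C4 becomes C3
Fb4 becomes Fb3
Ab5 becomes Ab4
A4 becomes A3
G5 becomes G4
A4 becomes A3
Gb4 becomes Gb3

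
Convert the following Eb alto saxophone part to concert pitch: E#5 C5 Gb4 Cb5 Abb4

G#4 Eb4 Bbb3 Ebb4 Cbb4

Written C4 on the Eb alto saxophone sounds as Eb3, a major sixth lower; apply that shift to every note.
E#5 to G#4
C5 to Eb4
Gb4 to Bbb3
Cb5 to Ebb4
Abb4 to Cbb4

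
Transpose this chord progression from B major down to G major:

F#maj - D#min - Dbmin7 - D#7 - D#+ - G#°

B major down to G major is a major third; each chord root moves by that interval while the quality stays the same.
F#maj: root F# down a major third → D, giving Dmaj.
D#min: root D# down a major third → B, giving Bmin.
Dbmin7: root Db down a major third → Bbb, giving Bbbmin7.
D#7: root D# down a major third → B, giving B7.
D#+: root D# down a major third → B, giving B+.
G#°: root G# down a major third → E, giving E°.

Dmaj Bmin Bbbmin7 B7 B+ E°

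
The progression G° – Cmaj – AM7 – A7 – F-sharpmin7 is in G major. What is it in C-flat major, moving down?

Cb° Fbmaj DbM7 Db7 Bbmin7

G major down to C-flat major is an augmented fifth; each chord root moves by that interval while the quality stays the same.
G°: root G down an augmented fifth → Cb, giving Cb°.
Cmaj: root C down an augmented fifth → Fb, giving Fbmaj.
AM7: root A down an augmented fifth → Db, giving DbM7.
A7: root A down an augmented fifth → Db, giving Db7.
F-sharpmin7: root F-sharp down an augmented fifth → Bb, giving Bbmin7.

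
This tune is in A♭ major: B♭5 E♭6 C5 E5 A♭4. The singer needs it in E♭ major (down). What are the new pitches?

A♭ major to E♭ major down is a perfect fourth, so every note moves down by that interval.
Bb5 becomes F5
Eb6 becomes Bb5
C5 becomes G4
E5 becomes B4
Ab4 becomes Eb4

F5 Bb5 G4 B4 Eb4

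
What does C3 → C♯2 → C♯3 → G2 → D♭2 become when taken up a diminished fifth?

Gb3 G2 G3 Db3 Abb2

C3: a fifth up reaches G, and 6 semitones makes it Gb3.
C#2 up a diminished fifth is G2.
C#3 up a diminished fifth is G3.
G2 up a diminished fifth is Db3.
A diminished fifth up from Db2 gives Abb2.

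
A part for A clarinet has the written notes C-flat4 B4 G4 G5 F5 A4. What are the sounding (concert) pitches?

Written C4 on the A clarinet sounds as A3, a minor third lower; apply that shift to every note.
Cb4 becomes Ab3
B4 becomes G#4
G4 becomes E4
G5 becomes E5
F5 becomes D5
A4 becomes F#4

Ab3 G#4 E4 E5 D5 F#4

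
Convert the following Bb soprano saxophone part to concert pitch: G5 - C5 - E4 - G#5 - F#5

Written C4 on the Bb soprano saxophone sounds as Bb3, a major second lower; apply that shift to every note.
G5 becomes F5
C5 becomes Bb4
E4 becomes D4
G#5 becomes F#5
F#5 becomes E5

F5 Bb4 D4 F#5 E5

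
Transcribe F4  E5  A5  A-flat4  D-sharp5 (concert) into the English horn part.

The English horn sounds a perfect fifth below written, so the written part must be a perfect fifth above concert — transpose each note up.
F4 → C5
E5 → B5
A5 → E6
Ab4 → Eb5
D#5 → A#5

C5 B5 E6 Eb5 A#5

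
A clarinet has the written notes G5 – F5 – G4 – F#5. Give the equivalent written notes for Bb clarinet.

First find concert pitch: the A clarinet sounds a minor third below written, so G5 F5 G4 F#5 sounds E5 D5 E4 D#5.
Then write for Bb clarinet: it sounds a major second below written, so the part must be a major second above concert.
E5 → F#5
D5 → E5
E4 → F#4
D#5 → E#5

F#5 E5 F#4 E#5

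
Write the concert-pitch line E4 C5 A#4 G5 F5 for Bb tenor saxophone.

F#5 D6 B#5 A6 G6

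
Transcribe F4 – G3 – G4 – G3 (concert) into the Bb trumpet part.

G4 A3 A4 A3

The Bb trumpet sounds a major second below written, so the written part must be a major second above concert — transpose each note up.
F4 becomes G4
G3 becomes A3
G4 becomes A4
G3 becomes A3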